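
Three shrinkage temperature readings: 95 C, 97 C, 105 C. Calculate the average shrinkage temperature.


99.0 C

Average = (95 + 97 + 105) / 3
Average = 297 / 3 = 99.0 C


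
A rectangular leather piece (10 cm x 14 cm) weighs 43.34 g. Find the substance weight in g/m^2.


Area = 10 x 14 = 140 cm^2
SW = 43.34 / 140 x 10000 = 3095.7 g/m^2


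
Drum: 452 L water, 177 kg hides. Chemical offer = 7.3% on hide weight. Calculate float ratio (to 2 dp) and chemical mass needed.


Float ratio = 452 / 177 = 2.55
Chemical = 177 x 7.3 / 100 = 12.921 kg


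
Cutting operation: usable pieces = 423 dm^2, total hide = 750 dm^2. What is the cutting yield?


56.4%


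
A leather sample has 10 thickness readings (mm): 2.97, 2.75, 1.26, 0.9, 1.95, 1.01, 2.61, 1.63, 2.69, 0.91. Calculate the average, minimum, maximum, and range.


Average = 1.87 mm
Min = 0.9 mm
Max = 2.97 mm
Range = 2.07 mm

Sum = 18.68
Average = 18.68 / 10 = 1.87 mm
Minimum = 0.9 mm
Maximum = 2.97 mm
Range = 2.97 - 0.9 = 2.07 mm


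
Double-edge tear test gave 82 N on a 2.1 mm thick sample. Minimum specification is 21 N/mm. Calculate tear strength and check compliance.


Tear strength = 82 / 2.1 = 39.0 N/mm
Required minimum = 21 N/mm
Compliant: Yes


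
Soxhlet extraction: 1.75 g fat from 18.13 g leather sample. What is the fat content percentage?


9.7%

Fat content = 1.75 / 18.13 x 100
Fat = 9.7%


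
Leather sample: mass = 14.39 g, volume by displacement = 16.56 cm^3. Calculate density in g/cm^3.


0.869 g/cm^3


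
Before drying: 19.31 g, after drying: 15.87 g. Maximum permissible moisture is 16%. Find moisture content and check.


MC = (19.31 - 15.87) / 19.31 x 100 = 17.8%
Maximum: 16%
Acceptable: No


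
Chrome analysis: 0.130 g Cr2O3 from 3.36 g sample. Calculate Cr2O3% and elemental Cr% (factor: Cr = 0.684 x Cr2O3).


Cr2O3% = 0.130 / 3.36 x 100 = 3.87%
Cr% = 3.87 x 0.684 = 2.65%


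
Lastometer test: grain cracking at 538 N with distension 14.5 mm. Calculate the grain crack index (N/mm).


Grain crack index = force / distension
Index = 538 / 14.5 = 37.1 N/mm


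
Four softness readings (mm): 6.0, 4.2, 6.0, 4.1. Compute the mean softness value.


Sum = 6.0 + 4.2 + 6.0 + 4.1
Mean = 20.3 / 4 = 5.08 mm


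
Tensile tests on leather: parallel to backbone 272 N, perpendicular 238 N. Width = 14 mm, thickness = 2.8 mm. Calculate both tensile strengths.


Parallel = 6.94 N/mm^2
Perpendicular = 6.07 N/mm^2

Area = 14 x 2.8 = 39.2 mm^2
TS (parallel) = 272 / 39.2 = 6.94 N/mm^2
TS (perpendicular) = 238 / 39.2 = 6.07 N/mm^2


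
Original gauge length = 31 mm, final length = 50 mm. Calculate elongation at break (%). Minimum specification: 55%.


Extension = 50 - 31 = 19 mm
Elongation = 19 / 31 x 100 = 61.3%
Minimum required: 55%
Meets specification: Yes


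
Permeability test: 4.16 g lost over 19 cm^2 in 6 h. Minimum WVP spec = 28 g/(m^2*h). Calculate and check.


WVP = 4.16 / (19 x 6) x 10000 = 364.91 g/(m^2*h)
Minimum: 28 g/(m^2*h)
Meets spec: Yes


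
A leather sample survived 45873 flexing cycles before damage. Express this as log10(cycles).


log10(45873) = 4.66


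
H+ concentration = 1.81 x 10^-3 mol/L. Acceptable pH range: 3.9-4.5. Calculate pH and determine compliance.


pH = -log10(1.81 x 10^-3) = 2.74
Range: 3.9 to 4.5
Compliant: No


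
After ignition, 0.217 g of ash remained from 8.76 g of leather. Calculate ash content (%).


2.48%

Ash% = 0.217 / 8.76 x 100
Ash% = 2.48%


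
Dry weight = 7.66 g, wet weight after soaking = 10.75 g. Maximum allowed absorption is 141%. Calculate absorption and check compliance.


Absorption = 40.3%
Compliant: Yes


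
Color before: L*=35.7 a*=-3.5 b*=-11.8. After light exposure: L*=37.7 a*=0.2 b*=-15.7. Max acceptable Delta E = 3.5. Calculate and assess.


Delta E = 5.74
Passes: No

dL = 2.0, da = 3.7, db = -3.9
dE = sqrt((2.0)^2 + (3.7)^2 + (-3.9)^2) = 5.74
Max = 3.5
Passes: No


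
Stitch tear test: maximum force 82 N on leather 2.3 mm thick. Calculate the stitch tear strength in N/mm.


35.7 N/mm

Stitch tear strength = force / thickness
STS = 82 / 2.3 = 35.7 N/mm


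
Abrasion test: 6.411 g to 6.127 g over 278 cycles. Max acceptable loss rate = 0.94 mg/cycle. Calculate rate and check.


Rate = 1.022 mg/cycle
Passes: No

Loss = 6.411 - 6.127 = 0.284 g
Rate = 0.284 g / 278 cycles x 1000 = 1.022 mg/cycle
Max = 0.94 mg/cycle
Passes: No


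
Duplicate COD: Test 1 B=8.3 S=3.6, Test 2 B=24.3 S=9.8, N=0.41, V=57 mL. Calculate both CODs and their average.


COD1 = 270.5 mg/L
COD2 = 834.4 mg/L
Average = 552.5 mg/L

COD1 = (8.3 - 3.6) x 0.41 x 8000 / 57 = 270.5 mg/L
COD2 = (24.3 - 9.8) x 0.41 x 8000 / 57 = 834.4 mg/L
Average = (270.5 + 834.4) / 2 = 552.5 mg/L


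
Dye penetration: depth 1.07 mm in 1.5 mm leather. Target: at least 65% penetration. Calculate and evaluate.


Penetration = 71.3%
Meets target: Yes

Penetration = 1.07 / 1.5 x 100 = 71.3%
Target: 65%
Meets target: Yes


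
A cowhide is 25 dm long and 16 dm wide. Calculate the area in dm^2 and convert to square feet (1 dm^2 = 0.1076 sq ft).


Area = 25 x 16 = 400 dm^2
Conversion: 400 x 0.1076 = 43.04 sq ft


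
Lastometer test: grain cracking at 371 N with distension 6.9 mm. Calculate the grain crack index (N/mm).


53.8 N/mm

Grain crack index = force / distension
Index = 371 / 6.9 = 53.8 N/mm


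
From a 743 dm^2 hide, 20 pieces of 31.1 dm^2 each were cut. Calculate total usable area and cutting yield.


Usable area = 622.0 dm^2
Yield = 83.7%

Total usable = 20 x 31.1 = 622.0 dm^2
Yield = 622.0 / 743 x 100 = 83.7%


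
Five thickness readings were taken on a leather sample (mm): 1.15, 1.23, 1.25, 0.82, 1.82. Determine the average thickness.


1.25 mm

Sum = 1.15 + 1.23 + 1.25 + 0.82 + 1.82 = 6.27
Average = 6.27 / 5 = 1.25 mm


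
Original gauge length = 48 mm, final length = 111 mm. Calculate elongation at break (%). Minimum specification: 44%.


Extension = 111 - 48 = 63 mm
Elongation = 63 / 48 x 100 = 131.3%
Minimum required: 44%
Meets specification: Yes


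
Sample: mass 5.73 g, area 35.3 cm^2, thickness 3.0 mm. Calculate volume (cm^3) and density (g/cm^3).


Volume = 10.590 cm^3
Density = 0.541 g/cm^3

Thickness in cm = 3.0 / 10 = 0.30 cm
Volume = 35.3 x 0.30 = 10.590 cm^3
Density = 5.73 / 10.590 = 0.541 g/cm^3


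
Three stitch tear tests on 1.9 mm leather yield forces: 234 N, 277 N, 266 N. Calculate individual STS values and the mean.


STS1 = 123.2 N/mm
STS2 = 145.8 N/mm
STS3 = 140.0 N/mm
Mean = 136.3 N/mm

STS1 = 234 / 1.9 = 123.2 N/mm
STS2 = 277 / 1.9 = 145.8 N/mm
STS3 = 266 / 1.9 = 140.0 N/mm
Mean = (123.2 + 145.8 + 140.0) / 3 = 136.3 N/mm


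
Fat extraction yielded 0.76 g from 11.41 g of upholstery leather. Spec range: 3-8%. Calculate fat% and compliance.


Fat content = 6.7%
Compliant: Yes

Fat% = 0.76 / 11.41 x 100 = 6.7%
Spec range: 3-8%
Compliant: Yes


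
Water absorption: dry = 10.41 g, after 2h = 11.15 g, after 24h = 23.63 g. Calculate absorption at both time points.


WA (2h) = (11.15 - 10.41) / 10.41 x 100 = 7.1%
WA (24h) = (23.63 - 10.41) / 10.41 x 100 = 127.0%


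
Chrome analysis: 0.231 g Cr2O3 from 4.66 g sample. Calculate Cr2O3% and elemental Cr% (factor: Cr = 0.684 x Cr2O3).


Cr2O3% = 0.231 / 4.66 x 100 = 4.96%
Cr% = 4.96 x 0.684 = 3.39%


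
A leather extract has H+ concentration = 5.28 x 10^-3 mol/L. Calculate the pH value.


pH = 2.28


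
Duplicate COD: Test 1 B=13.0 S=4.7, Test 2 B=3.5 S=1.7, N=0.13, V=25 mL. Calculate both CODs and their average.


COD1 = (13.0 - 4.7) x 0.13 x 8000 / 25 = 345.3 mg/L
COD2 = (3.5 - 1.7) x 0.13 x 8000 / 25 = 74.9 mg/L
Average = (345.3 + 74.9) / 2 = 210.1 mg/L


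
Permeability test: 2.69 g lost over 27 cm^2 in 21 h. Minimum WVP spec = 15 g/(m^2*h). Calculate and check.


WVP = 47.44 g/(m^2*h)
Meets specification: Yes

WVP = 2.69 / (27 x 21) x 10000 = 47.44 g/(m^2*h)
Minimum: 15 g/(m^2*h)
Meets spec: Yes


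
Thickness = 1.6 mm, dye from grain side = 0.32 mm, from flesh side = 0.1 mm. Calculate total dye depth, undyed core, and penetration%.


Total dyed = 0.32 + 0.1 = 0.42 mm
Undyed core = 1.6 - 0.42 = 1.18 mm
Penetration = 0.42 / 1.6 x 100 = 26.3%


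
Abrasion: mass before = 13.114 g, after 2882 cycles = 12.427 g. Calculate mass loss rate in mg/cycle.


Mass loss = 13.114 - 12.427 = 0.687 g
Rate = 0.687 / 2882 x 1000 = 0.238 mg/cycle


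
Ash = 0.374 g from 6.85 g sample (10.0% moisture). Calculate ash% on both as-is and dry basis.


As-is ash% = 0.374 / 6.85 x 100 = 5.46%
Dry mass = 6.85 x (100 - 10.0) / 100 = 6.165 g
Dry-basis ash% = 0.374 / 6.165 x 100 = 6.07%


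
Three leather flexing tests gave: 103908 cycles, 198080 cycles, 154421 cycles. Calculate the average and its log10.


Average = 152136 cycles
log10 = 5.18


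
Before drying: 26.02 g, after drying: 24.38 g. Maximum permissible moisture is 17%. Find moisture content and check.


MC = (26.02 - 24.38) / 26.02 x 100 = 6.3%
Maximum: 17%
Acceptable: Yes


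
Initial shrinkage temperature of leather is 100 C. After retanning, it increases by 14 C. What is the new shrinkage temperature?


114 C

New Ts = 100 + 14 = 114 C


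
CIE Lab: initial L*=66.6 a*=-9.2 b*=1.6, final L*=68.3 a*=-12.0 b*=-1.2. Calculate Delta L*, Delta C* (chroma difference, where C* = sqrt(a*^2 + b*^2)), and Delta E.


Delta L* = 1.7
Delta C* = 2.72
Delta E = 4.31

Delta L* = 68.3 - 66.6 = 1.7
C1* = sqrt((-9.2)^2 + (1.6)^2) = 9.338
C2* = sqrt((-12.0)^2 + (-1.2)^2) = 12.060
Delta C* = 12.060 - 9.338 = 2.72
Delta E = sqrt((1.7)^2 + (-2.8)^2 + (-2.8)^2) = 4.31


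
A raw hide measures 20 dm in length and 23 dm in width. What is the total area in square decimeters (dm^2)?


Area = length x width
Area = 20 x 23 = 460 dm^2


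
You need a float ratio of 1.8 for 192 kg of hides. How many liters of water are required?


345.6 L

Water = hide weight x target ratio
Water = 192 x 1.8 = 345.6 L


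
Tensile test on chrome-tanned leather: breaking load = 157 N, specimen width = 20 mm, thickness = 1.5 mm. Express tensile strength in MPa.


5.23 MPa

Cross-section = 20 x 1.5 = 30.0 mm^2
TS = 157 / 30.0 = 5.23 MPa
(1 N/mm^2 = 1 MPa)


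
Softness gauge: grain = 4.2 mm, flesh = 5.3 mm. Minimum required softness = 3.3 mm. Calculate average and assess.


Average = (4.2 + 5.3) / 2 = 4.75 mm
Minimum = 3.3 mm
Meets requirement: Yes


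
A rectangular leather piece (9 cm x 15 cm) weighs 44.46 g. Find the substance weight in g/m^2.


Area = 9 x 15 = 135 cm^2
SW = 44.46 / 135 x 10000 = 3293.3 g/m^2


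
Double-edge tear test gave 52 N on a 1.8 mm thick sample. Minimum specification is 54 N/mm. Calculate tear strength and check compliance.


Tear strength = 52 / 1.8 = 28.9 N/mm
Required minimum = 54 N/mm
Compliant: No


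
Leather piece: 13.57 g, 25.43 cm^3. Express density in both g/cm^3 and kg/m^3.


0.534 g/cm^3
534 kg/m^3

Density = 13.57 / 25.43 = 0.534 g/cm^3
Convert: 0.534 x 1000 = 534 kg/m^3


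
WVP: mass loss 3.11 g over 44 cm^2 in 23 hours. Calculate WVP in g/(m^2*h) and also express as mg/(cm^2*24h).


WVP = 3.11 / (44 x 23) x 10000 = 30.73 g/(m^2*h)
Mass loss in mg = 3.11 x 1000 = 3110 mg
Per cm^2 per 24h in mg: 3110 x 24 / (44 x 23) = 74640 / 1012 = 73.75 mg/(cm^2*24h)


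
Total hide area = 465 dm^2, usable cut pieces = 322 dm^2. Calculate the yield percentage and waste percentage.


Yield = 69.2%
Waste = 30.8%


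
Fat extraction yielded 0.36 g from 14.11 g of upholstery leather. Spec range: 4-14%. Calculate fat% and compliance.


Fat% = 0.36 / 14.11 x 100 = 2.6%
Spec range: 4-14%
Compliant: No


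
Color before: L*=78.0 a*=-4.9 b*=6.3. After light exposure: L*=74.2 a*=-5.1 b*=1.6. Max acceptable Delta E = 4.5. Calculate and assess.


dL = -3.8, da = -0.2, db = -4.7
dE = sqrt((-3.8)^2 + (-0.2)^2 + (-4.7)^2) = 6.05
Max = 4.5
Passes: No


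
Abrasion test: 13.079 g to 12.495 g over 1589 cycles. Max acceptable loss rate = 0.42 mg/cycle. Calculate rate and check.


Rate = 0.368 mg/cycle
Passes: Yes


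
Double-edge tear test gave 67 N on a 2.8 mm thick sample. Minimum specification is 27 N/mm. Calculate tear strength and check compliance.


Tear strength = 23.9 N/mm
Compliant: No


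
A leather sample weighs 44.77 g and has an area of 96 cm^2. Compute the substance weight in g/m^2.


Substance weight = mass / area x 10000
SW = 44.77 / 96 x 10000
SW = 4663.5 g/m^2


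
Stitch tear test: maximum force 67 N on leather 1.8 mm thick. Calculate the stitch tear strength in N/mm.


Stitch tear strength = force / thickness
STS = 67 / 1.8 = 37.2 N/mm


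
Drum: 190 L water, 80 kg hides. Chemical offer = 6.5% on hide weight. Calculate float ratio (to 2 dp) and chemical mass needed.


Float ratio = 190 / 80 = 2.38
Chemical = 80 x 6.5 / 100 = 5.2 kg


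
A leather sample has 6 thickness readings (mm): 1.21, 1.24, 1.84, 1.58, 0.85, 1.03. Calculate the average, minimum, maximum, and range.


Average = 1.29 mm
Min = 0.85 mm
Max = 1.84 mm
Range = 0.99 mm


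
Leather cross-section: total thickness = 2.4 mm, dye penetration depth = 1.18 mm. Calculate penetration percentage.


Penetration% = 1.18 / 2.4 x 100
Penetration = 49.2%


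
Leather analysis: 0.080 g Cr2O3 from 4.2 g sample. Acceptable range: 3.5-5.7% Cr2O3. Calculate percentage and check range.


Cr2O3 = 1.90%
Within range: No


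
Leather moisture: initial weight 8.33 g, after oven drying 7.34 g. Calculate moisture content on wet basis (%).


11.9%


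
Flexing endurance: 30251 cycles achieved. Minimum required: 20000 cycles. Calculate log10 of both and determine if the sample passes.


Achieved: log10 = 4.48
Required: log10 = 4.30
Passes: Yes


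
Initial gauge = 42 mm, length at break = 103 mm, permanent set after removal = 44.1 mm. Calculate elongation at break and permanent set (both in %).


Elongation at break = 145.2%
Permanent set = 5.0%


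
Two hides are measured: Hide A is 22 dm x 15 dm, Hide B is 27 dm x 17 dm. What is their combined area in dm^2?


Hide A area = 22 x 15 = 330 dm^2
Hide B area = 27 x 17 = 459 dm^2
Total = 330 + 459 = 789 dm^2


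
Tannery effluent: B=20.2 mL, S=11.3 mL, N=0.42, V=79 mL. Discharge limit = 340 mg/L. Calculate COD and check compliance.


COD = 378.5 mg/L
Compliant: No

COD = (20.2 - 11.3) x 0.42 x 8000 / 79 = 378.5 mg/L
Limit: 340 mg/L
Compliant: No


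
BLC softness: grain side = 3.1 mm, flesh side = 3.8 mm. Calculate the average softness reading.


Average = (3.1 + 3.8) / 2
Average = 3.45 mm


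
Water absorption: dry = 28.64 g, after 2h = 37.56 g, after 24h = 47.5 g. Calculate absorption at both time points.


WA (2h) = (37.56 - 28.64) / 28.64 x 100 = 31.1%
WA (24h) = (47.5 - 28.64) / 28.64 x 100 = 65.9%


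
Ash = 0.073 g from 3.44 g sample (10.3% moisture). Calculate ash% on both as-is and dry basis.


As-is ash% = 0.073 / 3.44 x 100 = 2.12%
Dry mass = 3.44 x (100 - 10.3) / 100 = 3.08568 g
Dry-basis ash% = 0.073 / 3.08568 x 100 = 2.37%


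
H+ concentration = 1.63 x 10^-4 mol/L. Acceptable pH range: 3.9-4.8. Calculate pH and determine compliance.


pH = -log10(1.63 x 10^-4) = 3.79
Range: 3.9 to 4.8
Compliant: No


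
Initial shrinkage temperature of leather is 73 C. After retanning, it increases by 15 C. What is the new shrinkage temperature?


88 C

New Ts = 73 + 15 = 88 C


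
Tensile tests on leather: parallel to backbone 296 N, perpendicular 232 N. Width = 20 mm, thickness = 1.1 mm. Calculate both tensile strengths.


Area = 20 x 1.1 = 22.0 mm^2
TS (parallel) = 296 / 22.0 = 13.45 N/mm^2
TS (perpendicular) = 232 / 22.0 = 10.55 N/mm^2


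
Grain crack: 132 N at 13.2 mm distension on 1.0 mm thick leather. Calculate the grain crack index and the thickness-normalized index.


Crack index = 132 / 13.2 = 10.0 N/mm
Normalized = 10.0 / 1.0 = 10.0 N/mm per mm


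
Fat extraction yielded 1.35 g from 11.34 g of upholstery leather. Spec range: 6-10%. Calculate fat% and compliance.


Fat content = 11.9%
Compliant: No

Fat% = 1.35 / 11.34 x 100 = 11.9%
Spec range: 6-10%
Compliant: No


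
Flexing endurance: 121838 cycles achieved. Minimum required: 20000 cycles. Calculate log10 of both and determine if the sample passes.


log10(121838) = 5.09
log10(20000) = 4.30
Passes: Yes


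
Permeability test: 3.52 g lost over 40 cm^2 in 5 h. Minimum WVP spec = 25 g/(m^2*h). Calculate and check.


WVP = 176.00 g/(m^2*h)
Meets specification: Yes

WVP = 3.52 / (40 x 5) x 10000 = 176.00 g/(m^2*h)
Minimum: 25 g/(m^2*h)
Meets spec: Yes


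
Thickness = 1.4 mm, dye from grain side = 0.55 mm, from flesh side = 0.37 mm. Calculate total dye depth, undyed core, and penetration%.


Total dyed = 0.55 + 0.37 = 0.92 mm
Undyed core = 1.4 - 0.92 = 0.48 mm
Penetration = 0.92 / 1.4 x 100 = 65.7%


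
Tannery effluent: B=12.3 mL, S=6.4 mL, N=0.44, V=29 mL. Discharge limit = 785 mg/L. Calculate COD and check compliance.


COD = 716.1 mg/L
Compliant: Yes

COD = (12.3 - 6.4) x 0.44 x 8000 / 29 = 716.1 mg/L
Limit: 785 mg/L
Compliant: Yes


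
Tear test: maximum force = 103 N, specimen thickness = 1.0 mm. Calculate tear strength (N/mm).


103.0 N/mm


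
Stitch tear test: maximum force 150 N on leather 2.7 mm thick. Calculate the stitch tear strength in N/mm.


Stitch tear strength = force / thickness
STS = 150 / 2.7 = 55.6 N/mm


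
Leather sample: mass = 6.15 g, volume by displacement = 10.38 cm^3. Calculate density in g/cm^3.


Density = mass / volume
Density = 6.15 / 10.38 = 0.592 g/cm^3


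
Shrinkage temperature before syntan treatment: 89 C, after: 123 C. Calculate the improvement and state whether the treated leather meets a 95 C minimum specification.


Improvement = 34 C
Meets 95 C spec: Yes

Improvement = 123 - 89 = 34 C
Spec check: 123 C >= 95 C? Yes


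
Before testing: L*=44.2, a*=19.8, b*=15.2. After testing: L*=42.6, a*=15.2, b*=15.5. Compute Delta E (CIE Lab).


Delta E = 4.88

dL = 42.6 - 44.2 = -1.6
da = 15.2 - 19.8 = -4.6
db = 15.5 - 15.2 = 0.3
dE = sqrt((-1.6)^2 + (-4.6)^2 + (0.3)^2) = 4.88


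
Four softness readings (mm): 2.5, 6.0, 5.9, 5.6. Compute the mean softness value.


5.00 mm


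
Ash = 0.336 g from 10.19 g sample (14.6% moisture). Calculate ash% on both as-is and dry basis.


As-is ash = 3.30%
Dry-basis ash = 3.86%


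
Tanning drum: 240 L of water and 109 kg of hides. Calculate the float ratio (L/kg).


Float ratio = water / hide weight
Ratio = 240 / 109 = 2.2


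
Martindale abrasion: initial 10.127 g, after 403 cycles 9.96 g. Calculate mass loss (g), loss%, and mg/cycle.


Mass loss = 0.167 g
Loss = 1.65%
Rate = 0.414 mg/cycle

Loss = 10.127 - 9.96 = 0.167 g
Loss% = 0.167 / 10.127 x 100 = 1.65%
Rate = 0.167 / 403 x 1000 = 0.414 mg/cycle


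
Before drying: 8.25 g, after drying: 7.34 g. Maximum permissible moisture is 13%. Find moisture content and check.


MC = (8.25 - 7.34) / 8.25 x 100 = 11.0%
Maximum: 13%
Acceptable: Yes


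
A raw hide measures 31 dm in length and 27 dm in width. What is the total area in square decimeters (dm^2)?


Area = length x width
Area = 31 x 27 = 837 dm^2


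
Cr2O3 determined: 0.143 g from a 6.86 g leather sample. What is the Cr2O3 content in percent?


2.08%

Cr2O3% = 0.143 / 6.86 x 100
Cr2O3% = 2.08%


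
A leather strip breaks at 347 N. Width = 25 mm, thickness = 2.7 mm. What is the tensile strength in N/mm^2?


5.14 N/mm^2

Cross-sectional area = 25 x 2.7 = 67.5 mm^2
Tensile strength = 347 / 67.5 = 5.14 N/mm^2


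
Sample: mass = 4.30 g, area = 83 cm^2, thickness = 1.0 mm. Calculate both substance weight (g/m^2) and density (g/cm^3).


Substance weight = 518.1 g/m^2
Density = 0.518 g/cm^3

SW = 4.30 / 83 x 10000 = 518.1 g/m^2
Volume = 83 x 1.0 / 10 = 8.30 cm^3
Density = 4.30 / 8.30 = 0.518 g/cm^3


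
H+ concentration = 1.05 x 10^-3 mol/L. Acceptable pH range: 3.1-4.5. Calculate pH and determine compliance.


pH = 2.98
Compliant: No

pH = -log10(1.05 x 10^-3) = 2.98
Range: 3.1 to 4.5
Compliant: No


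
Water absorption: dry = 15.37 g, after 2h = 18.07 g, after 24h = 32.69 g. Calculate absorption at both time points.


WA (2h) = (18.07 - 15.37) / 15.37 x 100 = 17.6%
WA (24h) = (32.69 - 15.37) / 15.37 x 100 = 112.7%


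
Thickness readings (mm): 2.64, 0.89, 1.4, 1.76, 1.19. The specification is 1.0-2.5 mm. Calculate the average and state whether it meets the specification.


Sum = 7.88
Average = 7.88 / 5 = 1.58 mm
Specification range: 1.0 to 2.5 mm
Within spec: Yes


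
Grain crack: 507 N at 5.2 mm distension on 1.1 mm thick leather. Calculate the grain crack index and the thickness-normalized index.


Crack index = 97.5 N/mm
Normalized index = 88.6 N/mm per mm

Crack index = 507 / 5.2 = 97.5 N/mm
Normalized = 97.5 / 1.1 = 88.6 N/mm per mm


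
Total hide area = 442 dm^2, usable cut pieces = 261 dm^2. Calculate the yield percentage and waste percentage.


Yield = 59.0%
Waste = 41.0%


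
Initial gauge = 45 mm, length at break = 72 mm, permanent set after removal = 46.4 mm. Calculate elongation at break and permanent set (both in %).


Elongation at break = 60.0%
Permanent set = 3.1%

Elongation at break = (72 - 45) / 45 x 100 = 60.0%
Permanent set = (46.4 - 45) / 45 x 100 = 3.1%


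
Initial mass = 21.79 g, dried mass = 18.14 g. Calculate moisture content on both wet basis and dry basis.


Wet basis = 16.8%
Dry basis = 20.1%

Moisture lost = 21.79 - 18.14 = 3.65 g
Wet basis MC = 3.65 / 21.79 x 100 = 16.8%
Dry basis MC = 3.65 / 18.14 x 100 = 20.1%


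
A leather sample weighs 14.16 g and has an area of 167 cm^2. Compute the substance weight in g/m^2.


847.9 g/m^2

Substance weight = mass / area x 10000
SW = 14.16 / 167 x 10000
SW = 847.9 g/m^2


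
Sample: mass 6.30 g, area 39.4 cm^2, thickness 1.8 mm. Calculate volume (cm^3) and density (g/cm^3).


Thickness in cm = 1.8 / 10 = 0.18 cm
Volume = 39.4 x 0.18 = 7.092 cm^3
Density = 6.30 / 7.092 = 0.888 g/cm^3


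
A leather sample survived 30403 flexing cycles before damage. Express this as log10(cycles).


log10(30403) = 4.48


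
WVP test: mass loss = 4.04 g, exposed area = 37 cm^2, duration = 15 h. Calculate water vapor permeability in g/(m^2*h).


72.79 g/(m^2*h)

WVP = mass_loss / (area x time) x 10000
WVP = 4.04 / (37 x 15) x 10000
WVP = 4.04 / 555 x 10000 = 72.79 g/(m^2*h)


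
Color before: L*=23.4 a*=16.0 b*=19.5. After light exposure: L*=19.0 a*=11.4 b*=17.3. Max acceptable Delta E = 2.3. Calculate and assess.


Delta E = 6.73
Passes: No


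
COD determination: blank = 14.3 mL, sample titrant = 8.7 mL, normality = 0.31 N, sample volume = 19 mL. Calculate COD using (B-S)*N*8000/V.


730.9 mg/L


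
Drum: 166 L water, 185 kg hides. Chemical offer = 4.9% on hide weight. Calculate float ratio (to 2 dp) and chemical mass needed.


Float ratio = 0.90
Chemical needed = 9.065 kg


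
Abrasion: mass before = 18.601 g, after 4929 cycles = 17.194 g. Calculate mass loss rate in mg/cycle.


Mass loss = 18.601 - 17.194 = 1.407 g
Rate = 1.407 / 4929 x 1000 = 0.285 mg/cycle


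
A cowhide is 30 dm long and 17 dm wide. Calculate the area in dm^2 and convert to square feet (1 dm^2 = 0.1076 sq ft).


Area = 30 x 17 = 510 dm^2
Conversion: 510 x 0.1076 = 54.88 sq ft


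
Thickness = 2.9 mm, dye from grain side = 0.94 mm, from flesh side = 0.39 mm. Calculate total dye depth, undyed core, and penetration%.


Total dyed = 1.33 mm
Undyed core = 1.57 mm
Penetration = 45.9%

Total dyed = 0.94 + 0.39 = 1.33 mm
Undyed core = 2.9 - 1.33 = 1.57 mm
Penetration = 1.33 / 2.9 x 100 = 45.9%


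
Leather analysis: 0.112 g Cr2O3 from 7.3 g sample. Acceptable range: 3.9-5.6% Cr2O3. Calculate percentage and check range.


Cr2O3% = 0.112 / 7.3 x 100 = 1.53%
Acceptable range: 3.9 to 5.6%
Within range: No


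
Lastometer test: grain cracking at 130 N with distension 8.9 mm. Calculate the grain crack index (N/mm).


Grain crack index = force / distension
Index = 130 / 8.9 = 14.6 N/mm


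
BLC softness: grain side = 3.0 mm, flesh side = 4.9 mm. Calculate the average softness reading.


3.95 mm

Average = (3.0 + 4.9) / 2
Average = 3.95 mm


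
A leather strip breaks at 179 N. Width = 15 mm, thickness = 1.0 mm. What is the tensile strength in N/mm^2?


11.93 N/mm^2


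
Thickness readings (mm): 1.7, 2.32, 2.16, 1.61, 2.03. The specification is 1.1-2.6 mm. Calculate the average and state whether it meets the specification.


Sum = 9.82
Average = 9.82 / 5 = 1.96 mm
Specification range: 1.1 to 2.6 mm
Within spec: Yes


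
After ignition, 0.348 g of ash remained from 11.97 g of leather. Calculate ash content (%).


Ash% = 0.348 / 11.97 x 100
Ash% = 2.91%


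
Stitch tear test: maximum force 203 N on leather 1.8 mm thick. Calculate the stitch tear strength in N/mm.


Stitch tear strength = force / thickness
STS = 203 / 1.8 = 112.8 N/mm


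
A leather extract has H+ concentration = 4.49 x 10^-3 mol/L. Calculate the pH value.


pH = -log10[H+]
pH = -log10(4.49 x 10^-3) = 2.35


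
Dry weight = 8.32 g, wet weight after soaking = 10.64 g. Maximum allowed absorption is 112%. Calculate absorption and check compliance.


Absorption = 27.9%
Compliant: Yes

WA = (10.64 - 8.32) / 8.32 x 100 = 27.9%
Maximum allowed: 112%
Compliant: Yes


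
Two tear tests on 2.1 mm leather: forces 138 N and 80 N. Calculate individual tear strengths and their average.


Tear 1 = 138 / 2.1 = 65.7 N/mm
Tear 2 = 80 / 2.1 = 38.1 N/mm
Average = (65.7 + 38.1) / 2 = 51.9 N/mm


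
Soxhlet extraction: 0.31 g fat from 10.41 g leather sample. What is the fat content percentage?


3.0%

Fat content = 0.31 / 10.41 x 100
Fat = 3.0%


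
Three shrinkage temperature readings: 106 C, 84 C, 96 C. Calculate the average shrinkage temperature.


Average = (106 + 84 + 96) / 3
Average = 286 / 3 = 95.3 C


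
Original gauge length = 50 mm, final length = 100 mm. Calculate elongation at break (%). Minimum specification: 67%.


Extension = 100 - 50 = 50 mm
Elongation = 50 / 50 x 100 = 100.0%
Minimum required: 67%
Meets specification: Yes


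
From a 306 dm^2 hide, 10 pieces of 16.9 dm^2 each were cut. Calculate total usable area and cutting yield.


Total usable = 10 x 16.9 = 169.0 dm^2
Yield = 169.0 / 306 x 100 = 55.2%


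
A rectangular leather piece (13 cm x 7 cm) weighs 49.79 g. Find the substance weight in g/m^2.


5471.4 g/m^2

Area = 13 x 7 = 91 cm^2
SW = 49.79 / 91 x 10000 = 5471.4 g/m^2


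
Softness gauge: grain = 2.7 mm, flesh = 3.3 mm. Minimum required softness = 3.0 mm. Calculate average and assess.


Average softness = 3.00 mm
Meets requirement: Yes

Average = (2.7 + 3.3) / 2 = 3.00 mm
Minimum = 3.0 mm
Meets requirement: Yes


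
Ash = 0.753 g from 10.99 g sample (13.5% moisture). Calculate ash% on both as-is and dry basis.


As-is ash% = 0.753 / 10.99 x 100 = 6.85%
Dry mass = 10.99 x (100 - 13.5) / 100 = 9.50635 g
Dry-basis ash% = 0.753 / 9.50635 x 100 = 7.92%


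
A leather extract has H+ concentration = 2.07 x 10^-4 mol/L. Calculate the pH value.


pH = 3.68

pH = -log10[H+]
pH = -log10(2.07 x 10^-4) = 3.68


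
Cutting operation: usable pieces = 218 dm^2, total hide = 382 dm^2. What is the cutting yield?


57.1%

Yield = usable / total x 100
Yield = 218 / 382 x 100 = 57.1%


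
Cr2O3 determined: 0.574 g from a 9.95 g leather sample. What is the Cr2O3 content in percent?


5.77%

Cr2O3% = 0.574 / 9.95 x 100
Cr2O3% = 5.77%


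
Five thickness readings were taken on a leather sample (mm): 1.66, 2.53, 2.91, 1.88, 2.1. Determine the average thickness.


Sum = 1.66 + 2.53 + 2.91 + 1.88 + 2.1 = 11.08
Average = 11.08 / 5 = 2.22 mm


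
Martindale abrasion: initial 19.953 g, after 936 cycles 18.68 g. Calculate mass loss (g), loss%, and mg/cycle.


Loss = 19.953 - 18.68 = 1.273 g
Loss% = 1.273 / 19.953 x 100 = 6.38%
Rate = 1.273 / 936 x 1000 = 1.360 mg/cycle


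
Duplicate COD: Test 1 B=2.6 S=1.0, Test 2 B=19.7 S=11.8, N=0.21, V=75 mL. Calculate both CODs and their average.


COD1 = 35.8 mg/L
COD2 = 177.0 mg/L
Average = 106.4 mg/L

COD1 = (2.6 - 1.0) x 0.21 x 8000 / 75 = 35.8 mg/L
COD2 = (19.7 - 11.8) x 0.21 x 8000 / 75 = 177.0 mg/L
Average = (35.8 + 177.0) / 2 = 106.4 mg/L


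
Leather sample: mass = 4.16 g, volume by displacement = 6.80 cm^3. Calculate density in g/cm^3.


Density = mass / volume
Density = 4.16 / 6.80 = 0.612 g/cm^3


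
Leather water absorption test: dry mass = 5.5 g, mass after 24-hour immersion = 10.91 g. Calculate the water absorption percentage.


98.4%


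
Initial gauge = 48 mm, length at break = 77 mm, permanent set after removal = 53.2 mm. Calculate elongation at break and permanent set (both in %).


Elongation at break = 60.4%
Permanent set = 10.8%


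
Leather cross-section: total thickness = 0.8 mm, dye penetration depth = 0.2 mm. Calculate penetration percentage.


Penetration% = 0.2 / 0.8 x 100
Penetration = 25.0%


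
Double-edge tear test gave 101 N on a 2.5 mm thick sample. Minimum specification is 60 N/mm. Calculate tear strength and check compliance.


Tear strength = 40.4 N/mm
Compliant: No

Tear strength = 101 / 2.5 = 40.4 N/mm
Required minimum = 60 N/mm
Compliant: No


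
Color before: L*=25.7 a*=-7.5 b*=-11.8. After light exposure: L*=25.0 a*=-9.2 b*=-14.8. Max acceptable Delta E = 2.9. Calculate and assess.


dL = -0.7, da = -1.7, db = -3.0
dE = sqrt((-0.7)^2 + (-1.7)^2 + (-3.0)^2) = 3.52
Max = 2.9
Passes: No


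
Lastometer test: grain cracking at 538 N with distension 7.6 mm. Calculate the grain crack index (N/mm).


Grain crack index = force / distension
Index = 538 / 7.6 = 70.8 N/mm


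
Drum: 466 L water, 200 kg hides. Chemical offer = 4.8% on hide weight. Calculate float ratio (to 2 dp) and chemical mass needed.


Float ratio = 2.33
Chemical needed = 9.6 kg

Float ratio = 466 / 200 = 2.33
Chemical = 200 x 4.8 / 100 = 9.6 kg


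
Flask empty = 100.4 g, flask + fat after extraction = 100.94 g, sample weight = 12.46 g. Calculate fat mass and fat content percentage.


Fat mass = 0.54 g
Fat content = 4.3%

Fat mass = 100.94 - 100.4 = 0.54 g
Fat% = 0.54 / 12.46 x 100 = 4.3%


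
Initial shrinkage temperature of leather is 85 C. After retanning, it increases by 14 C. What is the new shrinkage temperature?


99 C

New Ts = 85 + 14 = 99 C


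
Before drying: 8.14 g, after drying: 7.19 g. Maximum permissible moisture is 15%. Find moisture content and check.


Moisture content = 11.7%
Acceptable: Yes


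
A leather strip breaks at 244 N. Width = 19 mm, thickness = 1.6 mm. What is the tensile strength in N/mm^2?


Cross-sectional area = 19 x 1.6 = 30.4 mm^2
Tensile strength = 244 / 30.4 = 8.03 N/mm^2


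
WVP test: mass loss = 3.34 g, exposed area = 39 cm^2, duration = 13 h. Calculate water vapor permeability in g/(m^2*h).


WVP = mass_loss / (area x time) x 10000
WVP = 3.34 / (39 x 13) x 10000
WVP = 3.34 / 507 x 10000 = 65.88 g/(m^2*h)


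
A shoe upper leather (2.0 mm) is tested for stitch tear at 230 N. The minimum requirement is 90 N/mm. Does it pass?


STS = 115.0 N/mm
Passes: Yes


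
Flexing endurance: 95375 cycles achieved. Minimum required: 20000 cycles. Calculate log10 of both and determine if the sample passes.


log10(95375) = 4.98
log10(20000) = 4.30
Passes: Yes


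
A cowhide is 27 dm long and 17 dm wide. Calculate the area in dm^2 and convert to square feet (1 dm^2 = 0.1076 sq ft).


459 dm^2
49.39 sq ft

Area = 27 x 17 = 459 dm^2
Conversion: 459 x 0.1076 = 49.39 sq ft


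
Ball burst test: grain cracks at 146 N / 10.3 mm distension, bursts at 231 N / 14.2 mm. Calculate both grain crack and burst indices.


Crack index = 146 / 10.3 = 14.2 N/mm
Burst index = 231 / 14.2 = 16.3 N/mm


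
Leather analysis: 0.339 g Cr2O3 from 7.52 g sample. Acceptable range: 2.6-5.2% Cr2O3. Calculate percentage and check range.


Cr2O3% = 0.339 / 7.52 x 100 = 4.51%
Acceptable range: 2.6 to 5.2%
Within range: Yes


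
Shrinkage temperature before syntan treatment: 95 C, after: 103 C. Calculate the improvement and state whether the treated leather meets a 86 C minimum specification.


Improvement = 103 - 95 = 8 C
Spec check: 103 C >= 86 C? Yes


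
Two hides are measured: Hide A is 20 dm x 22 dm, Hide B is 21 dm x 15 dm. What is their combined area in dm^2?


755 dm^2

Hide A area = 20 x 22 = 440 dm^2
Hide B area = 21 x 15 = 315 dm^2
Total = 440 + 315 = 755 dm^2


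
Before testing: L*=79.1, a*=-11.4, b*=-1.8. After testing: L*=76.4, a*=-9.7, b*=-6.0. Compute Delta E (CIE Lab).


dL = 76.4 - 79.1 = -2.7
da = -9.7 - (-11.4) = 1.7
db = -6.0 - (-1.8) = -4.2
dE = sqrt((-2.7)^2 + (1.7)^2 + (-4.2)^2) = 5.27


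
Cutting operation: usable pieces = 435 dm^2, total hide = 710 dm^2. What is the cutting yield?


61.3%


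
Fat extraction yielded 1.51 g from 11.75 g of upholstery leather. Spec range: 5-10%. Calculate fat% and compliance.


Fat% = 1.51 / 11.75 x 100 = 12.9%
Spec range: 5-10%
Compliant: No


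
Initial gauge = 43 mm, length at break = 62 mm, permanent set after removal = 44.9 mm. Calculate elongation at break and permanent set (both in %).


Elongation at break = (62 - 43) / 43 x 100 = 44.2%
Permanent set = (44.9 - 43) / 43 x 100 = 4.4%


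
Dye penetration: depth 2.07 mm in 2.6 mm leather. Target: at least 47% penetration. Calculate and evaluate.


Penetration = 79.6%
Meets target: Yes

Penetration = 2.07 / 2.6 x 100 = 79.6%
Target: 47%
Meets target: Yes


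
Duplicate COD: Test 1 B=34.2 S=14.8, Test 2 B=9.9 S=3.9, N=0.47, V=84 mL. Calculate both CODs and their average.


COD1 = (34.2 - 14.8) x 0.47 x 8000 / 84 = 868.4 mg/L
COD2 = (9.9 - 3.9) x 0.47 x 8000 / 84 = 268.6 mg/L
Average = (868.4 + 268.6) / 2 = 568.5 mg/L


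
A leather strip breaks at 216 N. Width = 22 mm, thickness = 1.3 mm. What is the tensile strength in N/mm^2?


7.55 N/mm^2

Cross-sectional area = 22 x 1.3 = 28.6 mm^2
Tensile strength = 216 / 28.6 = 7.55 N/mm^2


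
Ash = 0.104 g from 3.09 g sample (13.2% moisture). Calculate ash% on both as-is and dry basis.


As-is ash% = 0.104 / 3.09 x 100 = 3.37%
Dry mass = 3.09 x (100 - 13.2) / 100 = 2.68212 g
Dry-basis ash% = 0.104 / 2.68212 x 100 = 3.88%


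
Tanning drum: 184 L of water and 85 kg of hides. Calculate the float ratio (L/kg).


2.2


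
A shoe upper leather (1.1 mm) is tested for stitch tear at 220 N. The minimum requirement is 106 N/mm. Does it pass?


STS = 220 / 1.1 = 200.0 N/mm
Minimum required: 106 N/mm
Passes: Yes


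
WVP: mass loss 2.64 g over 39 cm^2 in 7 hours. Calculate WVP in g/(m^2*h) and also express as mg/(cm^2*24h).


WVP = 2.64 / (39 x 7) x 10000 = 96.70 g/(m^2*h)
Mass loss in mg = 2.64 x 1000 = 2640 mg
Per cm^2 per 24h in mg: 2640 x 24 / (39 x 7) = 63360 / 273 = 232.09 mg/(cm^2*24h)


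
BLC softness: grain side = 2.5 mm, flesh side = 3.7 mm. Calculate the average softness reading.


3.10 mm

Average = (2.5 + 3.7) / 2
Average = 3.10 mm


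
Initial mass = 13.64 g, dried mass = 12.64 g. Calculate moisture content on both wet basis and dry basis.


Moisture lost = 13.64 - 12.64 = 1.00 g
Wet basis MC = 1.00 / 13.64 x 100 = 7.3%
Dry basis MC = 1.00 / 12.64 x 100 = 7.9%


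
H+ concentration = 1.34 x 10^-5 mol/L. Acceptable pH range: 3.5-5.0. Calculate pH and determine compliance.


pH = 4.87
Compliant: Yes

pH = -log10(1.34 x 10^-5) = 4.87
Range: 3.5 to 5.0
Compliant: Yes


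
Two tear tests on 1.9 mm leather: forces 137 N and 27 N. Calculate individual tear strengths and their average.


Tear 1 = 137 / 1.9 = 72.1 N/mm
Tear 2 = 27 / 1.9 = 14.2 N/mm
Average = (72.1 + 14.2) / 2 = 43.2 N/mm


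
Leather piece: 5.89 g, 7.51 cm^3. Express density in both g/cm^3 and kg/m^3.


0.784 g/cm^3
784 kg/m^3

Density = 5.89 / 7.51 = 0.784 g/cm^3
Convert: 0.784 x 1000 = 784 kg/m^3


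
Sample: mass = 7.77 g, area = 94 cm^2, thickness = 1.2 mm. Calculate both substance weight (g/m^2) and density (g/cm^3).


Substance weight = 826.6 g/m^2
Density = 0.689 g/cm^3

SW = 7.77 / 94 x 10000 = 826.6 g/m^2
Volume = 94 x 1.2 / 10 = 11.28 cm^3
Density = 7.77 / 11.28 = 0.689 g/cm^3


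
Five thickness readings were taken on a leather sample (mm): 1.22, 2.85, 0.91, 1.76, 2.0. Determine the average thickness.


1.75 mm

Sum = 1.22 + 2.85 + 0.91 + 1.76 + 2.0 = 8.74
Average = 8.74 / 5 = 1.75 mm


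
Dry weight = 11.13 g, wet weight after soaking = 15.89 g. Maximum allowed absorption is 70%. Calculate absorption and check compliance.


Absorption = 42.8%
Compliant: Yes


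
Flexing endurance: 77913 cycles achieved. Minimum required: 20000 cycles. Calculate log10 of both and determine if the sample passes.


Achieved: log10 = 4.89
Required: log10 = 4.30
Passes: Yes

log10(77913) = 4.89
log10(20000) = 4.30
Passes: Yes


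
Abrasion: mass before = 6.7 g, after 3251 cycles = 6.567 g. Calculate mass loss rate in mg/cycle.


0.041 mg/cycle

Mass loss = 6.7 - 6.567 = 0.133 g
Rate = 0.133 / 3251 x 1000 = 0.041 mg/cycle


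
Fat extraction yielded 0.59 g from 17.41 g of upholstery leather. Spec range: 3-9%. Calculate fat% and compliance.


Fat% = 0.59 / 17.41 x 100 = 3.4%
Spec range: 3-9%
Compliant: Yes


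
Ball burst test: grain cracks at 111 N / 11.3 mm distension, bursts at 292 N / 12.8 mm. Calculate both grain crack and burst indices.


Crack index = 111 / 11.3 = 9.8 N/mm
Burst index = 292 / 12.8 = 22.8 N/mm


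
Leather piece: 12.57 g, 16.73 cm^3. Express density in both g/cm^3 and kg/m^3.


0.751 g/cm^3
751 kg/m^3

Density = 12.57 / 16.73 = 0.751 g/cm^3
Convert: 0.751 x 1000 = 751 kg/m^3


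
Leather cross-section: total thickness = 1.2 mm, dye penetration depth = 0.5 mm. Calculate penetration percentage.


Penetration% = 0.5 / 1.2 x 100
Penetration = 41.7%


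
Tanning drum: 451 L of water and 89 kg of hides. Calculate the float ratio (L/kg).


5.1


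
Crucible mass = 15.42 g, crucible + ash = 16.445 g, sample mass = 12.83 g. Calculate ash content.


Ash mass = 1.025 g
Ash content = 7.99%


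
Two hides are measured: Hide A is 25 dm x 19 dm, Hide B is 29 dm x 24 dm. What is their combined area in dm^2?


1171 dm^2

Hide A area = 25 x 19 = 475 dm^2
Hide B area = 29 x 24 = 696 dm^2
Total = 475 + 696 = 1171 dm^2


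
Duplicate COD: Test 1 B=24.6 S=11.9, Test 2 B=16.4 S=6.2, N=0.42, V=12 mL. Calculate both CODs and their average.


COD1 = (24.6 - 11.9) x 0.42 x 8000 / 12 = 3556.0 mg/L
COD2 = (16.4 - 6.2) x 0.42 x 8000 / 12 = 2856.0 mg/L
Average = (3556.0 + 2856.0) / 2 = 3206.0 mg/L


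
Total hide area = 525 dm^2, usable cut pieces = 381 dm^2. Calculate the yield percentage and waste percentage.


Yield = 72.6%
Waste = 27.4%

Yield = 381 / 525 x 100 = 72.6%
Waste = 525 - 381 = 144 dm^2
Waste% = 100 - 72.6 = 27.4%


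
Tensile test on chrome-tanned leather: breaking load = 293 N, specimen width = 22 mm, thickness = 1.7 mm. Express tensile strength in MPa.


7.83 MPa


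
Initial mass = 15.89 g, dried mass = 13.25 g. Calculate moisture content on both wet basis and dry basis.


Moisture lost = 15.89 - 13.25 = 2.64 g
Wet basis MC = 2.64 / 15.89 x 100 = 16.6%
Dry basis MC = 2.64 / 13.25 x 100 = 19.9%


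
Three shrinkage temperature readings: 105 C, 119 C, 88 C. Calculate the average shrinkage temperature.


104.0 C

Average = (105 + 119 + 88) / 3
Average = 312 / 3 = 104.0 C


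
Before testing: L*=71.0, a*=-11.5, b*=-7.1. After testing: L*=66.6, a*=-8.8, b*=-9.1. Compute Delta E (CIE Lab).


dL = 66.6 - 71.0 = -4.4
da = -8.8 - (-11.5) = 2.7
db = -9.1 - (-7.1) = -2.0
dE = sqrt((-4.4)^2 + (2.7)^2 + (-2.0)^2) = 5.54
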